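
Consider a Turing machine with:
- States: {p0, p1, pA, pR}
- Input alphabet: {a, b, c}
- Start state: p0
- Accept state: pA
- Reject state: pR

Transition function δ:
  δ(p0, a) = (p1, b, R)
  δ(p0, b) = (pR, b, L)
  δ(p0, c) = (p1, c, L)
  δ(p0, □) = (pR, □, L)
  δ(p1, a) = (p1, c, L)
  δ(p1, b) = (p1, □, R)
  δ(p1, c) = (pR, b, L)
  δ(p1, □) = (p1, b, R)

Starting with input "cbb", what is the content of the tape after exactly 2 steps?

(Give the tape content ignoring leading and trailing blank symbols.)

Execution trace:
Initial: [p0]cbb
Step 1: δ(p0, c) = (p1, c, L) → [p1]□cbb
Step 2: δ(p1, □) = (p1, b, R) → b[p1]cbb

After 2 steps, the tape (ignoring leading/trailing blanks) is: bcbb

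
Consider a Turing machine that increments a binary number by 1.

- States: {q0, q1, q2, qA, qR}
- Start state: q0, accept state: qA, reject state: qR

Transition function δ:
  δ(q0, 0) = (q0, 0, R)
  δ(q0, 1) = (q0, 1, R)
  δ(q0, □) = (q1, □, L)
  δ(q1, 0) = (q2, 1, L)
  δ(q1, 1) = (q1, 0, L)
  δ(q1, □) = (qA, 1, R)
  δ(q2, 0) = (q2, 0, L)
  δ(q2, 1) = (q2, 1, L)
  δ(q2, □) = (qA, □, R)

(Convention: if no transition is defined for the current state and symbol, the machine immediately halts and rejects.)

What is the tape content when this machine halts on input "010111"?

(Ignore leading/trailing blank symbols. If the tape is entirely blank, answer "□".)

Execution trace:
Initial: [q0]010111
Step 1: δ(q0, 0) = (q0, 0, R) → 0[q0]10111
Step 2: δ(q0, 1) = (q0, 1, R) → 01[q0]0111
Step 3: δ(q0, 0) = (q0, 0, R) → 010[q0]111
Step 4: δ(q0, 1) = (q0, 1, R) → 0101[q0]11
Step 5: δ(q0, 1) = (q0, 1, R) → 01011[q0]1
Step 6: δ(q0, 1) = (q0, 1, R) → 010111[q0]□
Step 7: δ(q0, □) = (q1, □, L) → 01011[q1]1□
Step 8: δ(q1, 1) = (q1, 0, L) → 0101[q1]10□
Step 9: δ(q1, 1) = (q1, 0, L) → 010[q1]100□
Step 10: δ(q1, 1) = (q1, 0, L) → 01[q1]0000□
Step 11: δ(q1, 0) = (q2, 1, L) → 0[q2]11000□
Step 12: δ(q2, 1) = (q2, 1, L) → [q2]011000□
Step 13: δ(q2, 0) = (q2, 0, L) → [q2]□011000□
Step 14: δ(q2, □) = (qA, □, R) → □[qA]011000□

The machine reaches the accept state qA and halts.

Final tape (ignoring leading/trailing blanks): 011000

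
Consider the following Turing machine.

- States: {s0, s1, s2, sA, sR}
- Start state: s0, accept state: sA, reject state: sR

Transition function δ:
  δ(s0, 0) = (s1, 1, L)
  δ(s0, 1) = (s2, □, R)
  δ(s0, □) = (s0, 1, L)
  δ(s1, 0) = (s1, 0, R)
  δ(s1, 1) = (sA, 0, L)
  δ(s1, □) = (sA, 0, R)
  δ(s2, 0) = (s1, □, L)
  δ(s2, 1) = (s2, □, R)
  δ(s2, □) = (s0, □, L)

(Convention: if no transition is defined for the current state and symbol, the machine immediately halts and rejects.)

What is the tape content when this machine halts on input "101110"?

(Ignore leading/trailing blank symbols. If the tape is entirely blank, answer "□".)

Execution trace:
Initial: [s0]101110
Step 1: δ(s0, 1) = (s2, □, R) → □[s2]01110
Step 2: δ(s2, 0) = (s1, □, L) → [s1]□□1110
Step 3: δ(s1, □) = (sA, 0, R) → 0[sA]□1110

The machine reaches the accept state sA and halts.

Final tape (ignoring leading/trailing blanks): 0□1110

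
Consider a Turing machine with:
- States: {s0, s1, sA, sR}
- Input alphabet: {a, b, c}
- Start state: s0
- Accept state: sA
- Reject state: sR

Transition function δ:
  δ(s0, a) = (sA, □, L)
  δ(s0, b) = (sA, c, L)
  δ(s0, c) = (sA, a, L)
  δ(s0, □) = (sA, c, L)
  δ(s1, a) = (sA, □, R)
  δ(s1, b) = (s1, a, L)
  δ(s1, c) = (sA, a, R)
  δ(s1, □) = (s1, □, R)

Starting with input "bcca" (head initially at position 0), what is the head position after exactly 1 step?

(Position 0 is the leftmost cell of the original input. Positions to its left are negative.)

Execution trace (head position shown):
Step 0: [s0]bcca  (head at position 0)
Step 1: move left → [sA]□ccca  (head at position -1)

After 1 step, the head is at position -1.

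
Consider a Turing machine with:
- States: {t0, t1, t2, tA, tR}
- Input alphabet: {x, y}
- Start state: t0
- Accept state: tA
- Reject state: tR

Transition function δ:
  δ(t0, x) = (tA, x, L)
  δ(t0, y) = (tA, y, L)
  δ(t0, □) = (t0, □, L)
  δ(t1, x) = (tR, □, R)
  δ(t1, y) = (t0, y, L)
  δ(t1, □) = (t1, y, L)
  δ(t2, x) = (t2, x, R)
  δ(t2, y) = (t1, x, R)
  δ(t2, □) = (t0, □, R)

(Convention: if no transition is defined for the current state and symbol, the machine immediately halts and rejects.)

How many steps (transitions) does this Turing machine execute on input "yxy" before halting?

Execution trace:
Initial: [t0]yxy
Step 1: δ(t0, y) = (tA, y, L) → [tA]□yxy

The machine reaches the accept state tA and halts.

The machine executed 1 step before halting.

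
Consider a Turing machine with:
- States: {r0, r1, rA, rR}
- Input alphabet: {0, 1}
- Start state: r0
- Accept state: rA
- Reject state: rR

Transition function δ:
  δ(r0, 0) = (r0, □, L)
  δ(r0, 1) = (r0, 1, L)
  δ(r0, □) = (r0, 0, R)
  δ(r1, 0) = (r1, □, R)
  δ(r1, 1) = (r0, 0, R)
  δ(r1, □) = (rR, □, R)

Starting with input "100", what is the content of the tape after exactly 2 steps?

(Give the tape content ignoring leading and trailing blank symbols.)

Execution trace:
Initial: [r0]100
Step 1: δ(r0, 1) = (r0, 1, L) → [r0]□100
Step 2: δ(r0, □) = (r0, 0, R) → 0[r0]100

After 2 steps, the tape (ignoring leading/trailing blanks) is: 0100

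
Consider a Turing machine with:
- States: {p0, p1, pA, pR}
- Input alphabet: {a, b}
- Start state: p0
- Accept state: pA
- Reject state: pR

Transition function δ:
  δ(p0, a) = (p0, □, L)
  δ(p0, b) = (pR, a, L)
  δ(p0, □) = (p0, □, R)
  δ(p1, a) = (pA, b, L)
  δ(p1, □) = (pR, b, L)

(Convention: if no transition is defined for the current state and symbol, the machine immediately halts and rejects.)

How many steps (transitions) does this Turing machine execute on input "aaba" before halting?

Execution trace:
Initial: [p0]aaba
Step 1: δ(p0, a) = (p0, □, L) → [p0]□□aba
Step 2: δ(p0, □) = (p0, □, R) → □[p0]□aba
Step 3: δ(p0, □) = (p0, □, R) → □□[p0]aba
Step 4: δ(p0, a) = (p0, □, L) → □[p0]□□ba
Step 5: δ(p0, □) = (p0, □, R) → □□[p0]□ba
Step 6: δ(p0, □) = (p0, □, R) → □□□[p0]ba
Step 7: δ(p0, b) = (pR, a, L) → □□[pR]□aa

The machine reaches the reject state pR and halts.

The machine executed 7 steps before halting.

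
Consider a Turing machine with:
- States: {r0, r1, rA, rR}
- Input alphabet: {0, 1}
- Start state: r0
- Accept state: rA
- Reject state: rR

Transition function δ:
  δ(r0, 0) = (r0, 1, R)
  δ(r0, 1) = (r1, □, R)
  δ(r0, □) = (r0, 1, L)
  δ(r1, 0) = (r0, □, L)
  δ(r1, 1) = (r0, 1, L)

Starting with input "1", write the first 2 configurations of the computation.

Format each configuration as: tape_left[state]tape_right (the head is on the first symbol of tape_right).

Transitions applied:
Step 1: δ(r0, 1) = (r1, □, R)

The first 2 configurations are:
[r0]1 ⊢ □[r1]□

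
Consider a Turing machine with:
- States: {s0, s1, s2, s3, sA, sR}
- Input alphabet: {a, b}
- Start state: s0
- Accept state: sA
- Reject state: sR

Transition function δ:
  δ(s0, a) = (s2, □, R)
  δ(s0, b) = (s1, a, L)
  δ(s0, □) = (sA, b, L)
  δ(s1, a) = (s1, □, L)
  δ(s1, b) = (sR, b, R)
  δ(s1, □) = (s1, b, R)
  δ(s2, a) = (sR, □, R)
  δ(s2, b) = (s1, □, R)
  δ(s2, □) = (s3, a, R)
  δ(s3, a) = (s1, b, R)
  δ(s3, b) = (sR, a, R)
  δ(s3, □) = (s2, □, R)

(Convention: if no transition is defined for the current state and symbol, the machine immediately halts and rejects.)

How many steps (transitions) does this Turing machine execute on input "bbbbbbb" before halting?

Execution trace:
Initial: [s0]bbbbbbb
Step 1: δ(s0, b) = (s1, a, L) → [s1]□abbbbbb
Step 2: δ(s1, □) = (s1, b, R) → b[s1]abbbbbb
Step 3: δ(s1, a) = (s1, □, L) → [s1]b□bbbbbb
Step 4: δ(s1, b) = (sR, b, R) → b[sR]□bbbbbb

The machine reaches the reject state sR and halts.

The machine executed 4 steps before halting.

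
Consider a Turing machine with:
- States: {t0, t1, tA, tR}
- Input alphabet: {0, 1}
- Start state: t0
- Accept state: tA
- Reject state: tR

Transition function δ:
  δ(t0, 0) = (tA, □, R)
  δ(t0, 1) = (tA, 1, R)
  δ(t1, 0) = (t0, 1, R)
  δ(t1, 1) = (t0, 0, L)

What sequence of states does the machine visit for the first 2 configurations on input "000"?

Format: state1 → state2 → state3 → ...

Execution trace:
Initial: [t0]000
Step 1: δ(t0, 0) = (tA, □, R) → □[tA]00

The machine reaches the accept state tA and halts.

State sequence: t0 → tA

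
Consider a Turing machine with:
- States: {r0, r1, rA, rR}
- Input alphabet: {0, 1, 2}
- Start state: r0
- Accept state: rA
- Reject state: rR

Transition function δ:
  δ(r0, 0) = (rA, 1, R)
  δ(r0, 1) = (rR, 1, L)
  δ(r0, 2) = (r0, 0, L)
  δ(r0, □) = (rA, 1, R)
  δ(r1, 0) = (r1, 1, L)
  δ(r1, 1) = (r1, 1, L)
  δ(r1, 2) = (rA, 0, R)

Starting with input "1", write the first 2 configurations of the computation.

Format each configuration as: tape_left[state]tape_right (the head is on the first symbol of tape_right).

Transitions applied:
Step 1: δ(r0, 1) = (rR, 1, L)

The first 2 configurations are:
[r0]1 ⊢ [rR]□1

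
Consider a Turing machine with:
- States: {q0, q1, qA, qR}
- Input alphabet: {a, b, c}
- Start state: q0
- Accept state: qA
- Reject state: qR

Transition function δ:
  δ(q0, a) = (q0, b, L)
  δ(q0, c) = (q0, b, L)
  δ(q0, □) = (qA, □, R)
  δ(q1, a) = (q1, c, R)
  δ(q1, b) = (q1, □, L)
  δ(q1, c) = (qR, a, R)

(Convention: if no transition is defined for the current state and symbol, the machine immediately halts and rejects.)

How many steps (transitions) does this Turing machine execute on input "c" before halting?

Execution trace:
Initial: [q0]c
Step 1: δ(q0, c) = (q0, b, L) → [q0]□b
Step 2: δ(q0, □) = (qA, □, R) → □[qA]b

The machine reaches the accept state qA and halts.

The machine executed 2 steps before halting.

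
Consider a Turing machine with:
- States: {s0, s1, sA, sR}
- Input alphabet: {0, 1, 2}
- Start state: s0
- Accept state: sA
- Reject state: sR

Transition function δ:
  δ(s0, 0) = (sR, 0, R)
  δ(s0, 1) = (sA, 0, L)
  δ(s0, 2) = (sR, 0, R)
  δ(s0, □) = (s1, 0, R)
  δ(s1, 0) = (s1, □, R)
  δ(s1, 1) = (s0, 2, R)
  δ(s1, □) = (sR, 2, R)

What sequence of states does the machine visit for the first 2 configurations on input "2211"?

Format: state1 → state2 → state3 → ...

Execution trace:
Initial: [s0]2211
Step 1: δ(s0, 2) = (sR, 0, R) → 0[sR]211

The machine reaches the reject state sR and halts.

State sequence: s0 → sR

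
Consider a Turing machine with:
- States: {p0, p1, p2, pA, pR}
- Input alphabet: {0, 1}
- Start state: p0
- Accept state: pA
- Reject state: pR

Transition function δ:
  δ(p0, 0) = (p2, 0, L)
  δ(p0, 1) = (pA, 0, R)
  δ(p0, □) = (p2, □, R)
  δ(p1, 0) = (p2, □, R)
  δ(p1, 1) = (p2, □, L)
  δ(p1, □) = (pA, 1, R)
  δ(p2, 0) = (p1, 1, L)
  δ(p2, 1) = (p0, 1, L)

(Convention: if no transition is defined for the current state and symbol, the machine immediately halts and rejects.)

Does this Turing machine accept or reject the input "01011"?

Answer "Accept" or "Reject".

Execution trace:
Initial: [p0]01011
Step 1: δ(p0, 0) = (p2, 0, L) → [p2]□01011

No transition is defined for δ(p2, □). By convention the machine halts and rejects.

Answer: Reject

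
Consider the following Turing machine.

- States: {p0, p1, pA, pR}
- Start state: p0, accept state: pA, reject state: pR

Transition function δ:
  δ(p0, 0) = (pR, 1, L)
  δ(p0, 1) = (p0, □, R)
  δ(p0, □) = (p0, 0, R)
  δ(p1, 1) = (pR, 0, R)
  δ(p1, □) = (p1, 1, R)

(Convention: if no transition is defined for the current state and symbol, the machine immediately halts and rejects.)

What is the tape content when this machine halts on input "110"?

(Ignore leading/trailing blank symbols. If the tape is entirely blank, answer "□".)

Execution trace:
Initial: [p0]110
Step 1: δ(p0, 1) = (p0, □, R) → □[p0]10
Step 2: δ(p0, 1) = (p0, □, R) → □□[p0]0
Step 3: δ(p0, 0) = (pR, 1, L) → □[pR]□1

The machine reaches the reject state pR and halts.

Final tape (ignoring leading/trailing blanks): 1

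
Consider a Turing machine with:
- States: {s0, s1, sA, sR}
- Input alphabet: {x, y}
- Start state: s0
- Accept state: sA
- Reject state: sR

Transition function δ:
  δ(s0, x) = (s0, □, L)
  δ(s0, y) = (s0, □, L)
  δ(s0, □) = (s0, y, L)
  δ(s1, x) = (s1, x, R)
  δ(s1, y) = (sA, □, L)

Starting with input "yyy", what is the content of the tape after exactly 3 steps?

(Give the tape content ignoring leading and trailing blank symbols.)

Execution trace:
Initial: [s0]yyy
Step 1: δ(s0, y) = (s0, □, L) → [s0]□□yy
Step 2: δ(s0, □) = (s0, y, L) → [s0]□y□yy
Step 3: δ(s0, □) = (s0, y, L) → [s0]□yy□yy

After 3 steps, the tape (ignoring leading/trailing blanks) is: yy□yy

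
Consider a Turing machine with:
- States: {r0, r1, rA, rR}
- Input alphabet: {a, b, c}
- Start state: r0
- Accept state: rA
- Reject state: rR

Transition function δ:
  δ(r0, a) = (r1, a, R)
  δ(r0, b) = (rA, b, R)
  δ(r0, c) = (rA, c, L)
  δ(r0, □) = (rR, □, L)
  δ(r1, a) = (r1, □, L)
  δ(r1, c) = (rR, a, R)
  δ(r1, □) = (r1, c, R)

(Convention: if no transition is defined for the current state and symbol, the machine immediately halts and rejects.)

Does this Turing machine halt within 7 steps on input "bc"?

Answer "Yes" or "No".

Execution trace:
Initial: [r0]bc
Step 1: δ(r0, b) = (rA, b, R) → b[rA]c

The machine reaches the accept state rA and halts.
The machine halted after 1 step (within the 7-step bound).

Answer: Yes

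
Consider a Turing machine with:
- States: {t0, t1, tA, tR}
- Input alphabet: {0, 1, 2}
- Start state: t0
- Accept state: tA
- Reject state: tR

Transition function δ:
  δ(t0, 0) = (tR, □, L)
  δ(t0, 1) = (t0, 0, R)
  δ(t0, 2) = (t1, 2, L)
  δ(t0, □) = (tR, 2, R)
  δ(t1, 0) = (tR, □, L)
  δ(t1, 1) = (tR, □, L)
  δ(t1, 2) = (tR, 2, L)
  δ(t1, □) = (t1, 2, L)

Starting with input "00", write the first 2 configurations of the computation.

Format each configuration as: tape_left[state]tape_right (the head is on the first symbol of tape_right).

Transitions applied:
Step 1: δ(t0, 0) = (tR, □, L)

The first 2 configurations are:
[t0]00 ⊢ [tR]□□0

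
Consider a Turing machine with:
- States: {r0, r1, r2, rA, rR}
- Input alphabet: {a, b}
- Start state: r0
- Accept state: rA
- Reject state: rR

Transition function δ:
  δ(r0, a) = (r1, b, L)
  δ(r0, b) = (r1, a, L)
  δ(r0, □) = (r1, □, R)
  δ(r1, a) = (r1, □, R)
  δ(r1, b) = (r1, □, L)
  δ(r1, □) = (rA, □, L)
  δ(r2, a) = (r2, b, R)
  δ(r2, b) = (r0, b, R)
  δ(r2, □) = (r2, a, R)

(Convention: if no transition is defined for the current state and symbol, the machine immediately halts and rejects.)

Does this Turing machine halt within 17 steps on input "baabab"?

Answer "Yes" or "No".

Execution trace:
Initial: [r0]baabab
Step 1: δ(r0, b) = (r1, a, L) → [r1]□aaabab
Step 2: δ(r1, □) = (rA, □, L) → [rA]□□aaabab

The machine reaches the accept state rA and halts.
The machine halted after 2 steps (within the 17-step bound).

Answer: Yes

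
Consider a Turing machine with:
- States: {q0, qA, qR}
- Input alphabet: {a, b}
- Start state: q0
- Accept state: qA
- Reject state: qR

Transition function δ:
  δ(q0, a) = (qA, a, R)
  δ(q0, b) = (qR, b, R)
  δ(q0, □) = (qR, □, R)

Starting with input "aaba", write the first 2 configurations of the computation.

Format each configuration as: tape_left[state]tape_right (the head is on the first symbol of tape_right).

Transitions applied:
Step 1: δ(q0, a) = (qA, a, R)

The first 2 configurations are:
[q0]aaba ⊢ a[qA]aba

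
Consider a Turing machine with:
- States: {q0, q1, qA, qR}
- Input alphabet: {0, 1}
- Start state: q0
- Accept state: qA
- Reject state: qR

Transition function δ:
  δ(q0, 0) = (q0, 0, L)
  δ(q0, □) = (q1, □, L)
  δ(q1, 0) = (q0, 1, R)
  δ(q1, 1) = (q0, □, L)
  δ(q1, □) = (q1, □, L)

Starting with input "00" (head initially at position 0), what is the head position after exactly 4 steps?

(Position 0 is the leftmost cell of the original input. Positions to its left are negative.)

Execution trace (head position shown):
Step 0: [q0]00  (head at position 0)
Step 1: move left → [q0]□00  (head at position -1)
Step 2: move left → [q1]□□00  (head at position -2)
Step 3: move left → [q1]□□□00  (head at position -3)
Step 4: move left → [q1]□□□□00  (head at position -4)

After 4 steps, the head is at position -4.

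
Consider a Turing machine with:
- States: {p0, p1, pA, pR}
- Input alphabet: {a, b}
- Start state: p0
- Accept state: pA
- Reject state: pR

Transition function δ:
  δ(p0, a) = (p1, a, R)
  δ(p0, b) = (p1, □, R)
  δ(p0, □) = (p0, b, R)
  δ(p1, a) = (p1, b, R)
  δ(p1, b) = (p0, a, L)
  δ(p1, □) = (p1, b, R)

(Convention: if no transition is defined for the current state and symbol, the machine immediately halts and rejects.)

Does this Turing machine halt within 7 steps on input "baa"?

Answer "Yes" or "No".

Execution trace:
Initial: [p0]baa
Step 1: δ(p0, b) = (p1, □, R) → □[p1]aa
Step 2: δ(p1, a) = (p1, b, R) → □b[p1]a
Step 3: δ(p1, a) = (p1, b, R) → □bb[p1]□
Step 4: δ(p1, □) = (p1, b, R) → □bbb[p1]□
Step 5: δ(p1, □) = (p1, b, R) → □bbbb[p1]□
Step 6: δ(p1, □) = (p1, b, R) → □bbbbb[p1]□
Step 7: δ(p1, □) = (p1, b, R) → □bbbbbb[p1]□

The machine has not reached a halting state after 7 steps.
The machine did not halt within the 7-step bound.

Answer: No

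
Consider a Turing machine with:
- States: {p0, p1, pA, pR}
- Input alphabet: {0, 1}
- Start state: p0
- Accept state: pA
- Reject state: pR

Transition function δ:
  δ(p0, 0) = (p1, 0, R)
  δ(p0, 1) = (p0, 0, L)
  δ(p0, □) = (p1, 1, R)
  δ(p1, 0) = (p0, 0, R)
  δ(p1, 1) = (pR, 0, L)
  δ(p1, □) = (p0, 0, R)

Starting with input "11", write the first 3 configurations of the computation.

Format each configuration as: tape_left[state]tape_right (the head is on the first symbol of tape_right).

Transitions applied:
Step 1: δ(p0, 1) = (p0, 0, L)
Step 2: δ(p0, □) = (p1, 1, R)

The first 3 configurations are:
[p0]11 ⊢ [p0]□01 ⊢ 1[p1]01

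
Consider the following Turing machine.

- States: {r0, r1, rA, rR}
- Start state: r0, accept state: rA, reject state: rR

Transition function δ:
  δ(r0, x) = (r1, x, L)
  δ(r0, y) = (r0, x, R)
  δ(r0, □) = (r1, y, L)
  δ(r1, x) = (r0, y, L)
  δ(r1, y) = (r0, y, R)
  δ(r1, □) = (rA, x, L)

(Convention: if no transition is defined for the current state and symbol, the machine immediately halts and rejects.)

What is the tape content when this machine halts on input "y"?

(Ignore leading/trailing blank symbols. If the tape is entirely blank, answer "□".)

Execution trace:
Initial: [r0]y
Step 1: δ(r0, y) = (r0, x, R) → x[r0]□
Step 2: δ(r0, □) = (r1, y, L) → [r1]xy
Step 3: δ(r1, x) = (r0, y, L) → [r0]□yy
Step 4: δ(r0, □) = (r1, y, L) → [r1]□yyy
Step 5: δ(r1, □) = (rA, x, L) → [rA]□xyyy

The machine reaches the accept state rA and halts.

Final tape (ignoring leading/trailing blanks): xyyy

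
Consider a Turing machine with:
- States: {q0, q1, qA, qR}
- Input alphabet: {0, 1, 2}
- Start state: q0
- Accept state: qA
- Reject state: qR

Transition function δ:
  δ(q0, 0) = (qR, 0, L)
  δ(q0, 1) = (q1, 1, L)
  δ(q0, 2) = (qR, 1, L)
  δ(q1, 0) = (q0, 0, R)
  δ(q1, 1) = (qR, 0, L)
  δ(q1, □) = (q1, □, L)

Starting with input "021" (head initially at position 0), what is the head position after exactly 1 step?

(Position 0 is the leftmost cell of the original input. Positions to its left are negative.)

Execution trace (head position shown):
Step 0: [q0]021  (head at position 0)
Step 1: move left → [qR]□021  (head at position -1)

After 1 step, the head is at position -1.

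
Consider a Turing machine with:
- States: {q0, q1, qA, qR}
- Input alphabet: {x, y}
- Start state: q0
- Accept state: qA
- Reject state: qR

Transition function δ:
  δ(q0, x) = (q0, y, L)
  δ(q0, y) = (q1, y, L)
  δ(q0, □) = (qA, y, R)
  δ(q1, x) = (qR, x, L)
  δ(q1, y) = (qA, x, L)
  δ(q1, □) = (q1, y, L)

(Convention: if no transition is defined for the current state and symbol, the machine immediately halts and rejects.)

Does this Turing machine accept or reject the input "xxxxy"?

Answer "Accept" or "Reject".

Execution trace:
Initial: [q0]xxxxy
Step 1: δ(q0, x) = (q0, y, L) → [q0]□yxxxy
Step 2: δ(q0, □) = (qA, y, R) → y[qA]yxxxy

The machine reaches the accept state qA and halts.

Answer: Accept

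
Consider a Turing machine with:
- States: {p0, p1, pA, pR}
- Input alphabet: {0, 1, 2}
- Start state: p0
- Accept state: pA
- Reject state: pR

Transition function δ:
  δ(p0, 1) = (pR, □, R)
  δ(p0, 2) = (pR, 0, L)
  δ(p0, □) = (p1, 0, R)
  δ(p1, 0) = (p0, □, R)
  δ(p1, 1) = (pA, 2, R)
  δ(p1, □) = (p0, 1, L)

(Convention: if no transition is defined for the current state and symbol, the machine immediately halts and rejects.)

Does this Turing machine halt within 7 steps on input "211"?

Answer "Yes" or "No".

Execution trace:
Initial: [p0]211
Step 1: δ(p0, 2) = (pR, 0, L) → [pR]□011

The machine reaches the reject state pR and halts.
The machine halted after 1 step (within the 7-step bound).

Answer: Yes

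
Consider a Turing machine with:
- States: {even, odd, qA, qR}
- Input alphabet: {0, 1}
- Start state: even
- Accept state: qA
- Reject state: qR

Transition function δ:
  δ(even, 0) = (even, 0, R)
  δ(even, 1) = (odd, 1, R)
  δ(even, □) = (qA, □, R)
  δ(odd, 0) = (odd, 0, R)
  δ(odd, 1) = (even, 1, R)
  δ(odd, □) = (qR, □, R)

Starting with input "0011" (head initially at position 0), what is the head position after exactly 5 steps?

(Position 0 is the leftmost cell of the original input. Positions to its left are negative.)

Execution trace (head position shown):
Step 0: [even]0011  (head at position 0)
Step 1: move right → 0[even]011  (head at position 1)
Step 2: move right → 00[even]11  (head at position 2)
Step 3: move right → 001[odd]1  (head at position 3)
Step 4: move right → 0011[even]□  (head at position 4)
Step 5: move right → 0011□[qA]□  (head at position 5)

After 5 steps, the head is at position 5.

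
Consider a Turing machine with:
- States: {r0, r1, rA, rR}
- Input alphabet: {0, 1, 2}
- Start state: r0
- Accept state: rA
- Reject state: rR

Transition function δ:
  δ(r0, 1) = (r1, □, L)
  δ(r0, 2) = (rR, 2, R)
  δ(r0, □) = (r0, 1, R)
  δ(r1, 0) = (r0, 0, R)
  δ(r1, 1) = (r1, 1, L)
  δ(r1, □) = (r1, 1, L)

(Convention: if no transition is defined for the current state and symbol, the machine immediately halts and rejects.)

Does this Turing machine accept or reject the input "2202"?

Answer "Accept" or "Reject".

Execution trace:
Initial: [r0]2202
Step 1: δ(r0, 2) = (rR, 2, R) → 2[rR]202

The machine reaches the reject state rR and halts.

Answer: Reject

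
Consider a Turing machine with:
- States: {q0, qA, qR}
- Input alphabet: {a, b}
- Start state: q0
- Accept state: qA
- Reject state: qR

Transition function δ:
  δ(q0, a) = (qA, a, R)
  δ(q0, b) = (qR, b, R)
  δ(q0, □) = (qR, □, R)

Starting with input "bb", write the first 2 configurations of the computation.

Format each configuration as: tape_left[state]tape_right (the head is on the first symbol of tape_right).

Transitions applied:
Step 1: δ(q0, b) = (qR, b, R)

The first 2 configurations are:
[q0]bb ⊢ b[qR]b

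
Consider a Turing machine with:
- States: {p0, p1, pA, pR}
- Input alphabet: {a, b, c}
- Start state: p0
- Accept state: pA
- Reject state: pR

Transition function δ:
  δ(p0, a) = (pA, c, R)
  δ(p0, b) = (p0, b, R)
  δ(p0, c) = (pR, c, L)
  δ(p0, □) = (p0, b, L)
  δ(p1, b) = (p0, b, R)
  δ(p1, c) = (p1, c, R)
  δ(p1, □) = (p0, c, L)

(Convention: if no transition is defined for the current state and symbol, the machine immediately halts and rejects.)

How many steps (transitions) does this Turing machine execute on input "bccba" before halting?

Execution trace:
Initial: [p0]bccba
Step 1: δ(p0, b) = (p0, b, R) → b[p0]ccba
Step 2: δ(p0, c) = (pR, c, L) → [pR]bccba

The machine reaches the reject state pR and halts.

The machine executed 2 steps before halting.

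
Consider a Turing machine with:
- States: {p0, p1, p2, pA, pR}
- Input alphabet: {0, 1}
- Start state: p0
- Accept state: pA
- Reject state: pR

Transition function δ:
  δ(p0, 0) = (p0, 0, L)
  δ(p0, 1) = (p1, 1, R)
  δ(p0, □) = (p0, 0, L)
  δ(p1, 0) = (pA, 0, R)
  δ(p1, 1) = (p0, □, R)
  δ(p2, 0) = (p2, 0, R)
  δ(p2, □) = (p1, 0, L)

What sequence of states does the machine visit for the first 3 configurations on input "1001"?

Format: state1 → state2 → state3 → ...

Execution trace:
Initial: [p0]1001
Step 1: δ(p0, 1) = (p1, 1, R) → 1[p1]001
Step 2: δ(p1, 0) = (pA, 0, R) → 10[pA]01

The machine reaches the accept state pA and halts.

State sequence: p0 → p1 → pA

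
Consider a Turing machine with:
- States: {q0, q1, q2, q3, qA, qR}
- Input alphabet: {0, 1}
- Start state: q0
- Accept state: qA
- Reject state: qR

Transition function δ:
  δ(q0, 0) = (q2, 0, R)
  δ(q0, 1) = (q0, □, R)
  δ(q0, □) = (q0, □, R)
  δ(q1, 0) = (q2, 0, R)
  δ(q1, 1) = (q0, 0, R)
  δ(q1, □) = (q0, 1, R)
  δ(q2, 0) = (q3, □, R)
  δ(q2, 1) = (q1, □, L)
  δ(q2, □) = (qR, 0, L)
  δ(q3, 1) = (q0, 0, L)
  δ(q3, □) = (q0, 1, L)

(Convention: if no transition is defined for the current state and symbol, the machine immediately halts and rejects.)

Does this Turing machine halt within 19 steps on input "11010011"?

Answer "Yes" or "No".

Execution trace:
Initial: [q0]11010011
Step 1: δ(q0, 1) = (q0, □, R) → □[q0]1010011
Step 2: δ(q0, 1) = (q0, □, R) → □□[q0]010011
Step 3: δ(q0, 0) = (q2, 0, R) → □□0[q2]10011
Step 4: δ(q2, 1) = (q1, □, L) → □□[q1]0□0011
Step 5: δ(q1, 0) = (q2, 0, R) → □□0[q2]□0011
Step 6: δ(q2, □) = (qR, 0, L) → □□[qR]000011

The machine reaches the reject state qR and halts.
The machine halted after 6 steps (within the 19-step bound).

Answer: Yes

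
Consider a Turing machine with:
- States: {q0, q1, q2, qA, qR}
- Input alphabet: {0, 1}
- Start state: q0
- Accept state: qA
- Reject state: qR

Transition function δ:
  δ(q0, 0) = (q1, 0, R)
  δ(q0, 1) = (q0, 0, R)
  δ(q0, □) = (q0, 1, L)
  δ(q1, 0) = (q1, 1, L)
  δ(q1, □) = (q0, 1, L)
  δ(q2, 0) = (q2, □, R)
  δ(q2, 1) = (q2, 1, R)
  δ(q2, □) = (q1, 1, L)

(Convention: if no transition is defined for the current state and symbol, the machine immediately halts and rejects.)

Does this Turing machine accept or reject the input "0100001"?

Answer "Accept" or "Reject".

Execution trace:
Initial: [q0]0100001
Step 1: δ(q0, 0) = (q1, 0, R) → 0[q1]100001

No transition is defined for δ(q1, 1). By convention the machine halts and rejects.

Answer: Reject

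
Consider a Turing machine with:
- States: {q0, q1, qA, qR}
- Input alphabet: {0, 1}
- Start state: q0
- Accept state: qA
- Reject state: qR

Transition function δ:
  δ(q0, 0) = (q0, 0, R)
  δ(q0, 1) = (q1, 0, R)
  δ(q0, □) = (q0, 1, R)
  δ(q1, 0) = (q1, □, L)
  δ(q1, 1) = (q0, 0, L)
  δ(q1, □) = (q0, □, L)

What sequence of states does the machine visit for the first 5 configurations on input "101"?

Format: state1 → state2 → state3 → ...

Execution trace:
Initial: [q0]101
Step 1: δ(q0, 1) = (q1, 0, R) → 0[q1]01
Step 2: δ(q1, 0) = (q1, □, L) → [q1]0□1
Step 3: δ(q1, 0) = (q1, □, L) → [q1]□□□1
Step 4: δ(q1, □) = (q0, □, L) → [q0]□□□□1

State sequence: q0 → q1 → q1 → q1 → q0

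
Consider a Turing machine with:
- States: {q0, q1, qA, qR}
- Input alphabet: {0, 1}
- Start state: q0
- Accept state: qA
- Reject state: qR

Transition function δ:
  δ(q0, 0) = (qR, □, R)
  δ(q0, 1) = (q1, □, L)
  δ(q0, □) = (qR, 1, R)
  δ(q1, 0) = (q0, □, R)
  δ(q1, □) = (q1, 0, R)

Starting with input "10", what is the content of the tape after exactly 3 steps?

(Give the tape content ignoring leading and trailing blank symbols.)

Execution trace:
Initial: [q0]10
Step 1: δ(q0, 1) = (q1, □, L) → [q1]□□0
Step 2: δ(q1, □) = (q1, 0, R) → 0[q1]□0
Step 3: δ(q1, □) = (q1, 0, R) → 00[q1]0

After 3 steps, the tape (ignoring leading/trailing blanks) is: 000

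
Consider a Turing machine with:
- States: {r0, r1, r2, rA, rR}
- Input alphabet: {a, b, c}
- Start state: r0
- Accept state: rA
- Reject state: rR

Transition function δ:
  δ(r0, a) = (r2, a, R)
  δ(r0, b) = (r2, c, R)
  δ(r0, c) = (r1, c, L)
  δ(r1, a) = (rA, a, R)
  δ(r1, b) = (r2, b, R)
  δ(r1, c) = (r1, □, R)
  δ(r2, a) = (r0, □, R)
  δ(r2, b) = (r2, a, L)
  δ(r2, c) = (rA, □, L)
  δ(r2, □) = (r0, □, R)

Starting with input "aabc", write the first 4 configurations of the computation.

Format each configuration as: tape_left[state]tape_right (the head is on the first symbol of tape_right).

Transitions applied:
Step 1: δ(r0, a) = (r2, a, R)
Step 2: δ(r2, a) = (r0, □, R)
Step 3: δ(r0, b) = (r2, c, R)

The first 4 configurations are:
[r0]aabc ⊢ a[r2]abc ⊢ a□[r0]bc ⊢ a□c[r2]c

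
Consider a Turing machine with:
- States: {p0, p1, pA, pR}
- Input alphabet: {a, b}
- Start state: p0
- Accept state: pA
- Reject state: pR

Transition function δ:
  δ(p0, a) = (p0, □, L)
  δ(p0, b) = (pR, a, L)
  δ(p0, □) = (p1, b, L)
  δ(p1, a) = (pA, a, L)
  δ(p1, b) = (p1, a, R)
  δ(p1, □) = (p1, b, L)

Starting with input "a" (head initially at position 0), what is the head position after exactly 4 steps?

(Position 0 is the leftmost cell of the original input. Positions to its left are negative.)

Execution trace (head position shown):
Step 0: [p0]a  (head at position 0)
Step 1: move left → [p0]□□  (head at position -1)
Step 2: move left → [p1]□b□  (head at position -2)
Step 3: move left → [p1]□bb□  (head at position -3)
Step 4: move left → [p1]□bbb□  (head at position -4)

After 4 steps, the head is at position -4.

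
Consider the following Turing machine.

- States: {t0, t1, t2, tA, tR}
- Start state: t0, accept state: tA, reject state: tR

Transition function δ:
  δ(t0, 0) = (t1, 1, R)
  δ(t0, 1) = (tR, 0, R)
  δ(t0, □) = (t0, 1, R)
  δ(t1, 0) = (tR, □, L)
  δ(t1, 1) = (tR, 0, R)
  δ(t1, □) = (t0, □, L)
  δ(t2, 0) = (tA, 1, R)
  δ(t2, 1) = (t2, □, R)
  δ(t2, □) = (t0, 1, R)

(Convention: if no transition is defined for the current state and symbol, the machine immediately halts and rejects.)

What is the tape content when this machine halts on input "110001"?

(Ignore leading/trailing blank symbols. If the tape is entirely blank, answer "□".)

Execution trace:
Initial: [t0]110001
Step 1: δ(t0, 1) = (tR, 0, R) → 0[tR]10001

The machine reaches the reject state tR and halts.

Final tape (ignoring leading/trailing blanks): 010001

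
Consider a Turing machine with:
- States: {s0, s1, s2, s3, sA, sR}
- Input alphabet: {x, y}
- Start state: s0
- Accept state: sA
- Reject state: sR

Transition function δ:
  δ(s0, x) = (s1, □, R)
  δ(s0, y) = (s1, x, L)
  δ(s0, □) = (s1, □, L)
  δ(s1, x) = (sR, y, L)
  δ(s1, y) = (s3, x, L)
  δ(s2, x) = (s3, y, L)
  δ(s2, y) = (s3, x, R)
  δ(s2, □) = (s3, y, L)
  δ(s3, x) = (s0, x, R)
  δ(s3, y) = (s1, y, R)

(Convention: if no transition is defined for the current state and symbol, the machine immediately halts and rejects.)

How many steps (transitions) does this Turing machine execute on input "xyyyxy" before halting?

Execution trace:
Initial: [s0]xyyyxy
Step 1: δ(s0, x) = (s1, □, R) → □[s1]yyyxy
Step 2: δ(s1, y) = (s3, x, L) → [s3]□xyyxy

No transition is defined for δ(s3, □). By convention the machine halts and rejects.

The machine executed 2 steps before halting.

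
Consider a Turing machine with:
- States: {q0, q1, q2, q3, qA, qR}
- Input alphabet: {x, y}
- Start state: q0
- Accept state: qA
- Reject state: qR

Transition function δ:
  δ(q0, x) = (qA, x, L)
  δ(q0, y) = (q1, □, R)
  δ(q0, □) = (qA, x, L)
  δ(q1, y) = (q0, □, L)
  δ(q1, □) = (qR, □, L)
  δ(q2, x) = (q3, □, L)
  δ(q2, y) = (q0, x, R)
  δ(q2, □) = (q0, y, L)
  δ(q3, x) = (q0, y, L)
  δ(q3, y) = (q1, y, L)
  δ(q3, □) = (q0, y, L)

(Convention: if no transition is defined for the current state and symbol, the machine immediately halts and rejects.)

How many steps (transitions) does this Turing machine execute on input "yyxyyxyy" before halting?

Execution trace:
Initial: [q0]yyxyyxyy
Step 1: δ(q0, y) = (q1, □, R) → □[q1]yxyyxyy
Step 2: δ(q1, y) = (q0, □, L) → [q0]□□xyyxyy
Step 3: δ(q0, □) = (qA, x, L) → [qA]□x□xyyxyy

The machine reaches the accept state qA and halts.

The machine executed 3 steps before halting.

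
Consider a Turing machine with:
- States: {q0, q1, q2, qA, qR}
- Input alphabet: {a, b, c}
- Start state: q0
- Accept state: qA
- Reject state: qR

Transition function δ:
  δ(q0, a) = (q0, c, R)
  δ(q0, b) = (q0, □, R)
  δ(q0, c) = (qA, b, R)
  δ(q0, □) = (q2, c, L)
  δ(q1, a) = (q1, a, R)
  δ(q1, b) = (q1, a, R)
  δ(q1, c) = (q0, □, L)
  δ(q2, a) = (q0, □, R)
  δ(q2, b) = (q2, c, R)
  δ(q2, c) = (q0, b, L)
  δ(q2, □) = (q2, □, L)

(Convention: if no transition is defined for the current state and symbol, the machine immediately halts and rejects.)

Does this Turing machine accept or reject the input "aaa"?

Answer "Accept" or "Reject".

Execution trace:
Initial: [q0]aaa
Step 1: δ(q0, a) = (q0, c, R) → c[q0]aa
Step 2: δ(q0, a) = (q0, c, R) → cc[q0]a
Step 3: δ(q0, a) = (q0, c, R) → ccc[q0]□
Step 4: δ(q0, □) = (q2, c, L) → cc[q2]cc
Step 5: δ(q2, c) = (q0, b, L) → c[q0]cbc
Step 6: δ(q0, c) = (qA, b, R) → cb[qA]bc

The machine reaches the accept state qA and halts.

Answer: Accept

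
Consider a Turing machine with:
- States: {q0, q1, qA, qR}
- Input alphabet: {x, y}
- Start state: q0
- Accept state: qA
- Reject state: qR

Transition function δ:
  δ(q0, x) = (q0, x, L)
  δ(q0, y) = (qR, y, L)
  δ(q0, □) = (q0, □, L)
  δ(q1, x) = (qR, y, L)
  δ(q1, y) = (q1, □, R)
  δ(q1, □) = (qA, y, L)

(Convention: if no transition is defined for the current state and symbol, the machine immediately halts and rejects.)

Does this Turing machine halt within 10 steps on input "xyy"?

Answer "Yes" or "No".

Execution trace:
Initial: [q0]xyy
Step 1: δ(q0, x) = (q0, x, L) → [q0]□xyy
Step 2: δ(q0, □) = (q0, □, L) → [q0]□□xyy
Step 3: δ(q0, □) = (q0, □, L) → [q0]□□□xyy
Step 4: δ(q0, □) = (q0, □, L) → [q0]□□□□xyy
Step 5: δ(q0, □) = (q0, □, L) → [q0]□□□□□xyy
Step 6: δ(q0, □) = (q0, □, L) → [q0]□□□□□□xyy
Step 7: δ(q0, □) = (q0, □, L) → [q0]□□□□□□□xyy
Step 8: δ(q0, □) = (q0, □, L) → [q0]□□□□□□□□xyy
Step 9: δ(q0, □) = (q0, □, L) → [q0]□□□□□□□□□xyy
Step 10: δ(q0, □) = (q0, □, L) → [q0]□□□□□□□□□□xyy

The machine has not reached a halting state after 10 steps.
The machine did not halt within the 10-step bound.

Answer: No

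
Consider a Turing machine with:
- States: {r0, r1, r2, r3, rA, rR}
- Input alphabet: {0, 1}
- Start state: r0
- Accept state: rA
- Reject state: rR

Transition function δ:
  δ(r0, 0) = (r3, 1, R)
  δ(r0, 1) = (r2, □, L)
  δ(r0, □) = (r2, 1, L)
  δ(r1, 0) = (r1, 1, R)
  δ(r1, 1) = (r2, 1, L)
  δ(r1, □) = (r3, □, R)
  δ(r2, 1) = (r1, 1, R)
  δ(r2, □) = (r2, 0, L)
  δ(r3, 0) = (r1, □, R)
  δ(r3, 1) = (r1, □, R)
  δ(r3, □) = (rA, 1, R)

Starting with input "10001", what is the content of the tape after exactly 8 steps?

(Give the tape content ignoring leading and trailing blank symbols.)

Execution trace:
Initial: [r0]10001
Step 1: δ(r0, 1) = (r2, □, L) → [r2]□□0001
Step 2: δ(r2, □) = (r2, 0, L) → [r2]□0□0001
Step 3: δ(r2, □) = (r2, 0, L) → [r2]□00□0001
Step 4: δ(r2, □) = (r2, 0, L) → [r2]□000□0001
Step 5: δ(r2, □) = (r2, 0, L) → [r2]□0000□0001
Step 6: δ(r2, □) = (r2, 0, L) → [r2]□00000□0001
Step 7: δ(r2, □) = (r2, 0, L) → [r2]□000000□0001
Step 8: δ(r2, □) = (r2, 0, L) → [r2]□0000000□0001

After 8 steps, the tape (ignoring leading/trailing blanks) is: 0000000□0001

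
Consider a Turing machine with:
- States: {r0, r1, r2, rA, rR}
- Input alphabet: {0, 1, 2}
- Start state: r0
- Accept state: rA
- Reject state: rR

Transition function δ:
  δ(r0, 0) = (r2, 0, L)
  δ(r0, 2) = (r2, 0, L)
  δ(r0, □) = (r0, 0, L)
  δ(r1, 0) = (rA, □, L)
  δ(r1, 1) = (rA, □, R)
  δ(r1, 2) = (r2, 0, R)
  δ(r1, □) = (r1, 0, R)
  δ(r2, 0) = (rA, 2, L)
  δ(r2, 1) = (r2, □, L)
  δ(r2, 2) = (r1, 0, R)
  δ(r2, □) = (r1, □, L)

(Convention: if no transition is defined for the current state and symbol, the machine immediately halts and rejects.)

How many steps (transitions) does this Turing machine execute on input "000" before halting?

Execution trace:
Initial: [r0]000
Step 1: δ(r0, 0) = (r2, 0, L) → [r2]□000
Step 2: δ(r2, □) = (r1, □, L) → [r1]□□000
Step 3: δ(r1, □) = (r1, 0, R) → 0[r1]□000
Step 4: δ(r1, □) = (r1, 0, R) → 00[r1]000
Step 5: δ(r1, 0) = (rA, □, L) → 0[rA]0□00

The machine reaches the accept state rA and halts.

The machine executed 5 steps before halting.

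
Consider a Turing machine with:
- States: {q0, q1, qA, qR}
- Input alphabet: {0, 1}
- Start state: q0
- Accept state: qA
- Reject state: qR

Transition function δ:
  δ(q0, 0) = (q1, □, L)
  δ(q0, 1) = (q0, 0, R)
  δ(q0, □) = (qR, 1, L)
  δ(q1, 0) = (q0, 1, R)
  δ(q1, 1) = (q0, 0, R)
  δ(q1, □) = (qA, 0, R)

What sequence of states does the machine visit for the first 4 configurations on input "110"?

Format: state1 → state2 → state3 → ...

Execution trace:
Initial: [q0]110
Step 1: δ(q0, 1) = (q0, 0, R) → 0[q0]10
Step 2: δ(q0, 1) = (q0, 0, R) → 00[q0]0
Step 3: δ(q0, 0) = (q1, □, L) → 0[q1]0□

State sequence: q0 → q0 → q0 → q1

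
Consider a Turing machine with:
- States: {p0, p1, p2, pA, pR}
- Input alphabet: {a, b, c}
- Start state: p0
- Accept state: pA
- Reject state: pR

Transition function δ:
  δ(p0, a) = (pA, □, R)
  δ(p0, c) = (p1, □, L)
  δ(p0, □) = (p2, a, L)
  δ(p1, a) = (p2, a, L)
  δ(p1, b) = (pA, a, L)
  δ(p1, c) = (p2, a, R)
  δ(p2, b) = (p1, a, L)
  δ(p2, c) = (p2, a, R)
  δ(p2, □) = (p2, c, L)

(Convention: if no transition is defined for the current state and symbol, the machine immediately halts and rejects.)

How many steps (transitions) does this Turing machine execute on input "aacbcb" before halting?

Execution trace:
Initial: [p0]aacbcb
Step 1: δ(p0, a) = (pA, □, R) → □[pA]acbcb

The machine reaches the accept state pA and halts.

The machine executed 1 step before halting.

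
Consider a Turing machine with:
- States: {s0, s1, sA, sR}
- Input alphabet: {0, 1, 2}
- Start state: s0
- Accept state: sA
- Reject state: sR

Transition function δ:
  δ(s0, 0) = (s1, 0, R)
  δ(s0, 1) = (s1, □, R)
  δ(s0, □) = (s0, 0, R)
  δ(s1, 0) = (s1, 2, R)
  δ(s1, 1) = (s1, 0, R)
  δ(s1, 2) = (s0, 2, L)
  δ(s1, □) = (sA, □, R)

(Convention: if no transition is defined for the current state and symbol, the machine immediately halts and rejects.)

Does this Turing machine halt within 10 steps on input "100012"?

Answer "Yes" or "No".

Execution trace:
Initial: [s0]100012
Step 1: δ(s0, 1) = (s1, □, R) → □[s1]00012
Step 2: δ(s1, 0) = (s1, 2, R) → □2[s1]0012
Step 3: δ(s1, 0) = (s1, 2, R) → □22[s1]012
Step 4: δ(s1, 0) = (s1, 2, R) → □222[s1]12
Step 5: δ(s1, 1) = (s1, 0, R) → □2220[s1]2
Step 6: δ(s1, 2) = (s0, 2, L) → □222[s0]02
Step 7: δ(s0, 0) = (s1, 0, R) → □2220[s1]2
Step 8: δ(s1, 2) = (s0, 2, L) → □222[s0]02
Step 9: δ(s0, 0) = (s1, 0, R) → □2220[s1]2
Step 10: δ(s1, 2) = (s0, 2, L) → □222[s0]02

The machine has not reached a halting state after 10 steps.
The machine did not halt within the 10-step bound.

Answer: No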